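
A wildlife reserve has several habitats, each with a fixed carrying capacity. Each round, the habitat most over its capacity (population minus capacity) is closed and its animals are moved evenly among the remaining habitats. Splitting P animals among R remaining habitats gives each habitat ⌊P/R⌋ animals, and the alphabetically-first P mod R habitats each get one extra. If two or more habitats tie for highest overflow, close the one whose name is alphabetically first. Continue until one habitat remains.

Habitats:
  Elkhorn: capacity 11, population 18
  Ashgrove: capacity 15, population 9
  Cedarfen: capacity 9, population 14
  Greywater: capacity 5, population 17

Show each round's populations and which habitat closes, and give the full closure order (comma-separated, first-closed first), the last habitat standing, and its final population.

Closure order: Greywater, Elkhorn, Cedarfen
Last habitat: Ashgrove with 58 animals

Round 1: Ashgrove=9 Cedarfen=14 Elkhorn=18 Greywater=17 → close Greywater (overflow 12)
  17÷3 = 5 each, +1 to first 2
Round 2: Ashgrove=15 Cedarfen=20 Elkhorn=23 → close Elkhorn (overflow 12)
  23÷2 = 11 each, +1 to first 1
Round 3: Ashgrove=27 Cedarfen=31 → close Cedarfen (overflow 22)
  31÷1 = 31 each, +1 to first 0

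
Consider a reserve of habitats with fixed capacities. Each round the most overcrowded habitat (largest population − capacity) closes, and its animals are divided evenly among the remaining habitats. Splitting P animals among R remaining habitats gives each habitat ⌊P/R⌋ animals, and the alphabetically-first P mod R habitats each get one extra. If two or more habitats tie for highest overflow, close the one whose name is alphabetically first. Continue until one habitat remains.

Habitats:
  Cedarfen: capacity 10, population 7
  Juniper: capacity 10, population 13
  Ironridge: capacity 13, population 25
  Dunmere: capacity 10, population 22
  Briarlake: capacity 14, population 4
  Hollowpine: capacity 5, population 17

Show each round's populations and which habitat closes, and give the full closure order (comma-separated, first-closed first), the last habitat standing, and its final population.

Round 1: Briarlake=4 Cedarfen=7 Dunmere=22 Hollowpine=17 Ironridge=25 Juniper=13 → close Dunmere (overflow 12)
  22÷5 = 4 each, +1 to first 2
Round 2: Briarlake=9 Cedarfen=12 Hollowpine=21 Ironridge=29 Juniper=17 → close Hollowpine (overflow 16)
  21÷4 = 5 each, +1 to first 1
Round 3: Briarlake=15 Cedarfen=17 Ironridge=34 Juniper=22 → close Ironridge (overflow 21)
  34÷3 = 11 each, +1 to first 1
Round 4: Briarlake=27 Cedarfen=28 Juniper=33 → close Juniper (overflow 23)
  33÷2 = 16 each, +1 to first 1
Round 5: Briarlake=44 Cedarfen=44 → close Cedarfen (overflow 34)
  44÷1 = 44 each, +1 to first 0

Closure order: Dunmere, Hollowpine, Ironridge, Juniper, Cedarfen
Last habitat: Briarlake with 88 animals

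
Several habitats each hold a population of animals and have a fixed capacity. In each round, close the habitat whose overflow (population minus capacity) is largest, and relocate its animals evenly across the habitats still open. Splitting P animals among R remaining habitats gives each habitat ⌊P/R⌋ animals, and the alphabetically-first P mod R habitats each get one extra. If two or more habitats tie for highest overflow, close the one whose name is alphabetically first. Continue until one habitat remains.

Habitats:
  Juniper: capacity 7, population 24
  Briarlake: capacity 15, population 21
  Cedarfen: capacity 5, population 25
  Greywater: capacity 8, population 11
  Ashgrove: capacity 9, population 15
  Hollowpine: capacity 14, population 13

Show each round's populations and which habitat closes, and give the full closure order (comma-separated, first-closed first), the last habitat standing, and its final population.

Round 1: Ashgrove=15 Briarlake=21 Cedarfen=25 Greywater=11 Hollowpine=13 Juniper=24 → close Cedarfen (overflow 20)
  25÷5 = 5 each, +1 to first 0
Round 2: Ashgrove=20 Briarlake=26 Greywater=16 Hollowpine=18 Juniper=29 → close Juniper (overflow 22)
  29÷4 = 7 each, +1 to first 1
Round 3: Ashgrove=28 Briarlake=33 Greywater=23 Hollowpine=25 → close Ashgrove (overflow 19)
  28÷3 = 9 each, +1 to first 1
Round 4: Briarlake=43 Greywater=32 Hollowpine=34 → close Briarlake (overflow 28)
  43÷2 = 21 each, +1 to first 1
Round 5: Greywater=54 Hollowpine=55 → close Greywater (overflow 46)
  54÷1 = 54 each, +1 to first 0

Closure order: Cedarfen, Juniper, Ashgrove, Briarlake, Greywater
Last habitat: Hollowpine with 109 animals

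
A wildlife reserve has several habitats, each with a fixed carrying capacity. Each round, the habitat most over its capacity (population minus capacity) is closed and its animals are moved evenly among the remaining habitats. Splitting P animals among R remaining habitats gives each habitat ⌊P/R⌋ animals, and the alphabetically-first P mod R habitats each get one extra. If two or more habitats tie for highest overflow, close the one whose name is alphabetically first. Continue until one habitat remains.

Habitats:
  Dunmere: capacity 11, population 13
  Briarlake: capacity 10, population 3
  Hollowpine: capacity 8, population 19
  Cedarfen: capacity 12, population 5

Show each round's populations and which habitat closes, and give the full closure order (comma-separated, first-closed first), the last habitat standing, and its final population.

Round 1: Briarlake=3 Cedarfen=5 Dunmere=13 Hollowpine=19 → close Hollowpine (overflow 11)
  19÷3 = 6 each, +1 to first 1
Round 2: Briarlake=10 Cedarfen=11 Dunmere=19 → close Dunmere (overflow 8)
  19÷2 = 9 each, +1 to first 1
Round 3: Briarlake=20 Cedarfen=20 → close Briarlake (overflow 10)
  20÷1 = 20 each, +1 to first 0

Closure order: Hollowpine, Dunmere, Briarlake
Last habitat: Cedarfen with 40 animals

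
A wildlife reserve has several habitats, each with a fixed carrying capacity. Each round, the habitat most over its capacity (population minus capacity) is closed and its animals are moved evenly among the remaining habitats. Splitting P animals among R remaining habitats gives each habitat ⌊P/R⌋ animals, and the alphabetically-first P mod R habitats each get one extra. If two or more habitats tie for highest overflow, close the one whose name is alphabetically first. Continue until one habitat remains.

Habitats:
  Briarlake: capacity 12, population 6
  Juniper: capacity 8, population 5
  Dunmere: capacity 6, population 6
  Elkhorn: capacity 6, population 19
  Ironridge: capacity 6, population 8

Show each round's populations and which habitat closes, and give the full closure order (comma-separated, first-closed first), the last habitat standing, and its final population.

Round 1: Briarlake=6 Dunmere=6 Elkhorn=19 Ironridge=8 Juniper=5 → close Elkhorn (overflow 13)
  19÷4 = 4 each, +1 to first 3
Round 2: Briarlake=11 Dunmere=11 Ironridge=13 Juniper=9 → close Ironridge (overflow 7)
  13÷3 = 4 each, +1 to first 1
Round 3: Briarlake=16 Dunmere=15 Juniper=13 → close Dunmere (overflow 9)
  15÷2 = 7 each, +1 to first 1
Round 4: Briarlake=24 Juniper=20 → close Briarlake (overflow 12)
  24÷1 = 24 each, +1 to first 0

Closure order: Elkhorn, Ironridge, Dunmere, Briarlake
Last habitat: Juniper with 44 animals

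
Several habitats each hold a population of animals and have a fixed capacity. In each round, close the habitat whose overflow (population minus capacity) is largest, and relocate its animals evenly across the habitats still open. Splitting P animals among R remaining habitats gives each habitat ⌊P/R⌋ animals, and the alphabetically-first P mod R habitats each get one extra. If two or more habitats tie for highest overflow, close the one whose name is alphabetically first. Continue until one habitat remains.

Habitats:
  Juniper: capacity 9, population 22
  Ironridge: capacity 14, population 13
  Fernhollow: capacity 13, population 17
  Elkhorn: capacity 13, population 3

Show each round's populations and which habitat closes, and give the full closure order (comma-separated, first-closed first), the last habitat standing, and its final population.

Round 1: Elkhorn=3 Fernhollow=17 Ironridge=13 Juniper=22 → close Juniper (overflow 13)
  22÷3 = 7 each, +1 to first 1
Round 2: Elkhorn=11 Fernhollow=24 Ironridge=20 → close Fernhollow (overflow 11)
  24÷2 = 12 each, +1 to first 0
Round 3: Elkhorn=23 Ironridge=32 → close Ironridge (overflow 18)
  32÷1 = 32 each, +1 to first 0

Closure order: Juniper, Fernhollow, Ironridge
Last habitat: Elkhorn with 55 animals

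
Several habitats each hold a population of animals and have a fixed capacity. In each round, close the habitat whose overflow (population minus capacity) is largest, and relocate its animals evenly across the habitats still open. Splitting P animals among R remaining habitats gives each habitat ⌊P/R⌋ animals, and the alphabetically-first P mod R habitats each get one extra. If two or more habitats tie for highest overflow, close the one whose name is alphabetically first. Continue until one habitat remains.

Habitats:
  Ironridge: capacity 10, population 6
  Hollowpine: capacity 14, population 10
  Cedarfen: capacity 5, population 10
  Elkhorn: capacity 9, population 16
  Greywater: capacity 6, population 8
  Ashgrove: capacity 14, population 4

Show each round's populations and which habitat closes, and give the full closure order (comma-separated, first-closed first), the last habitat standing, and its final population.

Round 1: Ashgrove=4 Cedarfen=10 Elkhorn=16 Greywater=8 Hollowpine=10 Ironridge=6 → close Elkhorn (overflow 7)
  16÷5 = 3 each, +1 to first 1
Round 2: Ashgrove=8 Cedarfen=13 Greywater=11 Hollowpine=13 Ironridge=9 → close Cedarfen (overflow 8)
  13÷4 = 3 each, +1 to first 1
Round 3: Ashgrove=12 Greywater=14 Hollowpine=16 Ironridge=12 → close Greywater (overflow 8)
  14÷3 = 4 each, +1 to first 2
Round 4: Ashgrove=17 Hollowpine=21 Ironridge=16 → close Hollowpine (overflow 7)
  21÷2 = 10 each, +1 to first 1
Round 5: Ashgrove=28 Ironridge=26 → close Ironridge (overflow 16)
  26÷1 = 26 each, +1 to first 0

Closure order: Elkhorn, Cedarfen, Greywater, Hollowpine, Ironridge
Last habitat: Ashgrove with 54 animals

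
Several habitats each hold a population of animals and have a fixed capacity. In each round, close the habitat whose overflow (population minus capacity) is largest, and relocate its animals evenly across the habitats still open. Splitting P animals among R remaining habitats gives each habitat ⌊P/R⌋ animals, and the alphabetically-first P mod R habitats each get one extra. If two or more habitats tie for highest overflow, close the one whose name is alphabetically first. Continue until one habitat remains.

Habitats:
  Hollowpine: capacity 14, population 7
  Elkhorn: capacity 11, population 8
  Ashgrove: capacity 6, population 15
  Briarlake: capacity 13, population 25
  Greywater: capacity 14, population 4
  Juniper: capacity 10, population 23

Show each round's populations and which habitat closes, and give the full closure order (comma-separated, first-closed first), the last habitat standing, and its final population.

Round 1: Ashgrove=15 Briarlake=25 Elkhorn=8 Greywater=4 Hollowpine=7 Juniper=23 → close Juniper (overflow 13)
  23÷5 = 4 each, +1 to first 3
Round 2: Ashgrove=20 Briarlake=30 Elkhorn=13 Greywater=8 Hollowpine=11 → close Briarlake (overflow 17)
  30÷4 = 7 each, +1 to first 2
Round 3: Ashgrove=28 Elkhorn=21 Greywater=15 Hollowpine=18 → close Ashgrove (overflow 22)
  28÷3 = 9 each, +1 to first 1
Round 4: Elkhorn=31 Greywater=24 Hollowpine=27 → close Elkhorn (overflow 20)
  31÷2 = 15 each, +1 to first 1
Round 5: Greywater=40 Hollowpine=42 → close Hollowpine (overflow 28)
  42÷1 = 42 each, +1 to first 0

Closure order: Juniper, Briarlake, Ashgrove, Elkhorn, Hollowpine
Last habitat: Greywater with 82 animals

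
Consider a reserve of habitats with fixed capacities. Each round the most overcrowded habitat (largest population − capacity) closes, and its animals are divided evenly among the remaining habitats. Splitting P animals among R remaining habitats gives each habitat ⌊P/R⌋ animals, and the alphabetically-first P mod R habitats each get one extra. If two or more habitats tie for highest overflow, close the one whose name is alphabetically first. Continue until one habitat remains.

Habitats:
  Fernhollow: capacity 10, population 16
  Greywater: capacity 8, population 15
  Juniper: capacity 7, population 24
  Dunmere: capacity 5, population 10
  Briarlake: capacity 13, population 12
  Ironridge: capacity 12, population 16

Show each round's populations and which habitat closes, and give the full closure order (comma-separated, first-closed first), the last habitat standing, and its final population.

Round 1: Briarlake=12 Dunmere=10 Fernhollow=16 Greywater=15 Ironridge=16 Juniper=24 → close Juniper (overflow 17)
  24÷5 = 4 each, +1 to first 4
Round 2: Briarlake=17 Dunmere=15 Fernhollow=21 Greywater=20 Ironridge=20 → close Greywater (overflow 12)
  20÷4 = 5 each, +1 to first 0
Round 3: Briarlake=22 Dunmere=20 Fernhollow=26 Ironridge=25 → close Fernhollow (overflow 16)
  26÷3 = 8 each, +1 to first 2
Round 4: Briarlake=31 Dunmere=29 Ironridge=33 → close Dunmere (overflow 24)
  29÷2 = 14 each, +1 to first 1
Round 5: Briarlake=46 Ironridge=47 → close Ironridge (overflow 35)
  47÷1 = 47 each, +1 to first 0

Closure order: Juniper, Greywater, Fernhollow, Dunmere, Ironridge
Last habitat: Briarlake with 93 animals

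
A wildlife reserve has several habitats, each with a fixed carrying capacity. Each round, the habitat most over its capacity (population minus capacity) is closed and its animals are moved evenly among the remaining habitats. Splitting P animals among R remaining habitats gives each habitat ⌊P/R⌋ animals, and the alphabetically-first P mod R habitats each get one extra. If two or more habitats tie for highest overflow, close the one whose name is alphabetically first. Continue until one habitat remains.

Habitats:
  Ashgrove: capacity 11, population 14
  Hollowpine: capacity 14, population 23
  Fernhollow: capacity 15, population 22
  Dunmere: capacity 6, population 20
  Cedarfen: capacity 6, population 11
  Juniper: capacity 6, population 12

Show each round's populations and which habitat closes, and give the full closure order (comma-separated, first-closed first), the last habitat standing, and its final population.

Round 1: Ashgrove=14 Cedarfen=11 Dunmere=20 Fernhollow=22 Hollowpine=23 Juniper=12 → close Dunmere (overflow 14)
  20÷5 = 4 each, +1 to first 0
Round 2: Ashgrove=18 Cedarfen=15 Fernhollow=26 Hollowpine=27 Juniper=16 → close Hollowpine (overflow 13)
  27÷4 = 6 each, +1 to first 3
Round 3: Ashgrove=25 Cedarfen=22 Fernhollow=33 Juniper=22 → close Fernhollow (overflow 18)
  33÷3 = 11 each, +1 to first 0
Round 4: Ashgrove=36 Cedarfen=33 Juniper=33 → close Cedarfen (overflow 27)
  33÷2 = 16 each, +1 to first 1
Round 5: Ashgrove=53 Juniper=49 → close Juniper (overflow 43)
  49÷1 = 49 each, +1 to first 0

Closure order: Dunmere, Hollowpine, Fernhollow, Cedarfen, Juniper
Last habitat: Ashgrove with 102 animals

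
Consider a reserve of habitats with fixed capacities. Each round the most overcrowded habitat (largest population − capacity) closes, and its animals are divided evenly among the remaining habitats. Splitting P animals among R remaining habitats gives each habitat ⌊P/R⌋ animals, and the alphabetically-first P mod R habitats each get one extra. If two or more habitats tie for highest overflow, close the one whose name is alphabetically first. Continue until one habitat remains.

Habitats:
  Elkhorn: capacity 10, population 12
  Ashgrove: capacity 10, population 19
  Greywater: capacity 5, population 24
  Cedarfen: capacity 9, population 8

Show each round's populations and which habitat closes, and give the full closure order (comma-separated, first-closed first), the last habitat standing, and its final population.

Round 1: Ashgrove=19 Cedarfen=8 Elkhorn=12 Greywater=24 → close Greywater (overflow 19)
  24÷3 = 8 each, +1 to first 0
Round 2: Ashgrove=27 Cedarfen=16 Elkhorn=20 → close Ashgrove (overflow 17)
  27÷2 = 13 each, +1 to first 1
Round 3: Cedarfen=30 Elkhorn=33 → close Elkhorn (overflow 23)
  33÷1 = 33 each, +1 to first 0

Closure order: Greywater, Ashgrove, Elkhorn
Last habitat: Cedarfen with 63 animals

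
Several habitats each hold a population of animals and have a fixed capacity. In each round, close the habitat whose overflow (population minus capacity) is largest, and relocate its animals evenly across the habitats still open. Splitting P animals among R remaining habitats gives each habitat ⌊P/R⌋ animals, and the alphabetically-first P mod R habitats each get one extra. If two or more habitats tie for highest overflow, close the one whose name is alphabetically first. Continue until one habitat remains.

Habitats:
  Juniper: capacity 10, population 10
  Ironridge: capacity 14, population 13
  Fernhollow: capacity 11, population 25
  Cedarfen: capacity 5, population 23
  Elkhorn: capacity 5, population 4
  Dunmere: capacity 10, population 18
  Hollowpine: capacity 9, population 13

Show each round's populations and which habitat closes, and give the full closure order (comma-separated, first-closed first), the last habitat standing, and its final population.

Closure order: Cedarfen, Fernhollow, Dunmere, Hollowpine, Elkhorn, Ironridge
Last habitat: Juniper with 106 animals

Round 1: Cedarfen=23 Dunmere=18 Elkhorn=4 Fernhollow=25 Hollowpine=13 Ironridge=13 Juniper=10 → close Cedarfen (overflow 18)
  23÷6 = 3 each, +1 to first 5
Round 2: Dunmere=22 Elkhorn=8 Fernhollow=29 Hollowpine=17 Ironridge=17 Juniper=13 → close Fernhollow (overflow 18)
  29÷5 = 5 each, +1 to first 4
Round 3: Dunmere=28 Elkhorn=14 Hollowpine=23 Ironridge=23 Juniper=18 → close Dunmere (overflow 18)
  28÷4 = 7 each, +1 to first 0
Round 4: Elkhorn=21 Hollowpine=30 Ironridge=30 Juniper=25 → close Hollowpine (overflow 21)
  30÷3 = 10 each, +1 to first 0
Round 5: Elkhorn=31 Ironridge=40 Juniper=35 → close Elkhorn (overflow 26)
  31÷2 = 15 each, +1 to first 1
Round 6: Ironridge=56 Juniper=50 → close Ironridge (overflow 42)
  56÷1 = 56 each, +1 to first 0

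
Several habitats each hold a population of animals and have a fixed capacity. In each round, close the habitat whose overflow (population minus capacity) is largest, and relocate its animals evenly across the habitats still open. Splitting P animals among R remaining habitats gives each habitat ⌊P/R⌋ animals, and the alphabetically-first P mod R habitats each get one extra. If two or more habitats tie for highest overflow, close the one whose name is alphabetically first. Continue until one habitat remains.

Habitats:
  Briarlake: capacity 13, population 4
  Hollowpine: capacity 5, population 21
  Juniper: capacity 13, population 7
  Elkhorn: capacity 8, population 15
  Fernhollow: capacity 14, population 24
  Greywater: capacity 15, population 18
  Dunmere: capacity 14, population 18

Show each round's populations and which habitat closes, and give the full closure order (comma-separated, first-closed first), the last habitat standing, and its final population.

Round 1: Briarlake=4 Dunmere=18 Elkhorn=15 Fernhollow=24 Greywater=18 Hollowpine=21 Juniper=7 → close Hollowpine (overflow 16)
  21÷6 = 3 each, +1 to first 3
Round 2: Briarlake=8 Dunmere=22 Elkhorn=19 Fernhollow=27 Greywater=21 Juniper=10 → close Fernhollow (overflow 13)
  27÷5 = 5 each, +1 to first 2
Round 3: Briarlake=14 Dunmere=28 Elkhorn=24 Greywater=26 Juniper=15 → close Elkhorn (overflow 16)
  24÷4 = 6 each, +1 to first 0
Round 4: Briarlake=20 Dunmere=34 Greywater=32 Juniper=21 → close Dunmere (overflow 20)
  34÷3 = 11 each, +1 to first 1
Round 5: Briarlake=32 Greywater=43 Juniper=32 → close Greywater (overflow 28)
  43÷2 = 21 each, +1 to first 1
Round 6: Briarlake=54 Juniper=53 → close Briarlake (overflow 41)
  54÷1 = 54 each, +1 to first 0

Closure order: Hollowpine, Fernhollow, Elkhorn, Dunmere, Greywater, Briarlake
Last habitat: Juniper with 107 animals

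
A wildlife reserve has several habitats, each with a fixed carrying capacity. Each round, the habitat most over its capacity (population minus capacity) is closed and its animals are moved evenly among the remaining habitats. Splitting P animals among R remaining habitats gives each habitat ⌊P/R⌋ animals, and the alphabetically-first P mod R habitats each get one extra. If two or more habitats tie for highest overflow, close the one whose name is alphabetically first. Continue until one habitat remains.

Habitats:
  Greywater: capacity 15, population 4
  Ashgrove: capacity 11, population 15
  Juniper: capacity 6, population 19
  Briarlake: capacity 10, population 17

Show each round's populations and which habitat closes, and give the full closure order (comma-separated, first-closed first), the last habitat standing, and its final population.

Closure order: Juniper, Briarlake, Ashgrove
Last habitat: Greywater with 55 animals

Round 1: Ashgrove=15 Briarlake=17 Greywater=4 Juniper=19 → close Juniper (overflow 13)
  19÷3 = 6 each, +1 to first 1
Round 2: Ashgrove=22 Briarlake=23 Greywater=10 → close Briarlake (overflow 13)
  23÷2 = 11 each, +1 to first 1
Round 3: Ashgrove=34 Greywater=21 → close Ashgrove (overflow 23)
  34÷1 = 34 each, +1 to first 0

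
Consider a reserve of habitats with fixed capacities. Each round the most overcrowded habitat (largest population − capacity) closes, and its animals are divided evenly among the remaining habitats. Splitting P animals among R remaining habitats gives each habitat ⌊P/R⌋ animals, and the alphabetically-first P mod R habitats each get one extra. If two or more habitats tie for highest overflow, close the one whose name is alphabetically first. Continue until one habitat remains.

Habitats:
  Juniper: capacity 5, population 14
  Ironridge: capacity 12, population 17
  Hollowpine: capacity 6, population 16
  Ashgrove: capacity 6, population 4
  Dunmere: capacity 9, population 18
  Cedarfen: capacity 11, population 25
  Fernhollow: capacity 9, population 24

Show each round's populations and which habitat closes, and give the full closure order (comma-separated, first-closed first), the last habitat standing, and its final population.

Round 1: Ashgrove=4 Cedarfen=25 Dunmere=18 Fernhollow=24 Hollowpine=16 Ironridge=17 Juniper=14 → close Fernhollow (overflow 15)
  24÷6 = 4 each, +1 to first 0
Round 2: Ashgrove=8 Cedarfen=29 Dunmere=22 Hollowpine=20 Ironridge=21 Juniper=18 → close Cedarfen (overflow 18)
  29÷5 = 5 each, +1 to first 4
Round 3: Ashgrove=14 Dunmere=28 Hollowpine=26 Ironridge=27 Juniper=23 → close Hollowpine (overflow 20)
  26÷4 = 6 each, +1 to first 2
Round 4: Ashgrove=21 Dunmere=35 Ironridge=33 Juniper=29 → close Dunmere (overflow 26)
  35÷3 = 11 each, +1 to first 2
Round 5: Ashgrove=33 Ironridge=45 Juniper=40 → close Juniper (overflow 35)
  40÷2 = 20 each, +1 to first 0
Round 6: Ashgrove=53 Ironridge=65 → close Ironridge (overflow 53)
  65÷1 = 65 each, +1 to first 0

Closure order: Fernhollow, Cedarfen, Hollowpine, Dunmere, Juniper, Ironridge
Last habitat: Ashgrove with 118 animals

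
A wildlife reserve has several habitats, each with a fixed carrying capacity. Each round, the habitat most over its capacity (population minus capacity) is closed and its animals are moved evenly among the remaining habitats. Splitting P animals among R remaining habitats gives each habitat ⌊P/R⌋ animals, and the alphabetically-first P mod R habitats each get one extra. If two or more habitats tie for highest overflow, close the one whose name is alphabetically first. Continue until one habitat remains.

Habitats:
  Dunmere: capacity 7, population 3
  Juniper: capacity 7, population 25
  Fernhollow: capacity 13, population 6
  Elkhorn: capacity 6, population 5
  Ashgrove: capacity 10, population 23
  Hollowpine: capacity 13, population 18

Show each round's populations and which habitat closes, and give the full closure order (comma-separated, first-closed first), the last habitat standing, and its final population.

Round 1: Ashgrove=23 Dunmere=3 Elkhorn=5 Fernhollow=6 Hollowpine=18 Juniper=25 → close Juniper (overflow 18)
  25÷5 = 5 each, +1 to first 0
Round 2: Ashgrove=28 Dunmere=8 Elkhorn=10 Fernhollow=11 Hollowpine=23 → close Ashgrove (overflow 18)
  28÷4 = 7 each, +1 to first 0
Round 3: Dunmere=15 Elkhorn=17 Fernhollow=18 Hollowpine=30 → close Hollowpine (overflow 17)
  30÷3 = 10 each, +1 to first 0
Round 4: Dunmere=25 Elkhorn=27 Fernhollow=28 → close Elkhorn (overflow 21)
  27÷2 = 13 each, +1 to first 1
Round 5: Dunmere=39 Fernhollow=41 → close Dunmere (overflow 32)
  39÷1 = 39 each, +1 to first 0

Closure order: Juniper, Ashgrove, Hollowpine, Elkhorn, Dunmere
Last habitat: Fernhollow with 80 animals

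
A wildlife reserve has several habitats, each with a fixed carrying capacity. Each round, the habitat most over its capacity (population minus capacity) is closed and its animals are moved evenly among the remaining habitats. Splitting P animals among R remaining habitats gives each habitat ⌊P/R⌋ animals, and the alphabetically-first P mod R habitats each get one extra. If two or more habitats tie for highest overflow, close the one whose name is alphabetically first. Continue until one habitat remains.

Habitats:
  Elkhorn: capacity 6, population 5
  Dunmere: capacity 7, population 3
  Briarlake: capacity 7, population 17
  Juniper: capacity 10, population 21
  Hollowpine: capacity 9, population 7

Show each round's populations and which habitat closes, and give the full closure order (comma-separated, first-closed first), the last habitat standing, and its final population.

Closure order: Juniper, Briarlake, Elkhorn, Hollowpine
Last habitat: Dunmere with 53 animals

Round 1: Briarlake=17 Dunmere=3 Elkhorn=5 Hollowpine=7 Juniper=21 → close Juniper (overflow 11)
  21÷4 = 5 each, +1 to first 1
Round 2: Briarlake=23 Dunmere=8 Elkhorn=10 Hollowpine=12 → close Briarlake (overflow 16)
  23÷3 = 7 each, +1 to first 2
Round 3: Dunmere=16 Elkhorn=18 Hollowpine=19 → close Elkhorn (overflow 12)
  18÷2 = 9 each, +1 to first 0
Round 4: Dunmere=25 Hollowpine=28 → close Hollowpine (overflow 19)
  28÷1 = 28 each, +1 to first 0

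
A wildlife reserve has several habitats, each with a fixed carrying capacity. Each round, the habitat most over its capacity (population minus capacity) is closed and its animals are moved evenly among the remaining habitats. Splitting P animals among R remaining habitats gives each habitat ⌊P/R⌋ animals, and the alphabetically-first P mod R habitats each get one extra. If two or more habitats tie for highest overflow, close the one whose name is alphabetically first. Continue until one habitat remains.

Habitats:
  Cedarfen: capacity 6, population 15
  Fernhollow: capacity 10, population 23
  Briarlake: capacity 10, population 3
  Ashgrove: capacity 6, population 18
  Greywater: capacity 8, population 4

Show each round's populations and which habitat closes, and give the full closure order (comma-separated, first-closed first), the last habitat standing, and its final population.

Round 1: Ashgrove=18 Briarlake=3 Cedarfen=15 Fernhollow=23 Greywater=4 → close Fernhollow (overflow 13)
  23÷4 = 5 each, +1 to first 3
Round 2: Ashgrove=24 Briarlake=9 Cedarfen=21 Greywater=9 → close Ashgrove (overflow 18)
  24÷3 = 8 each, +1 to first 0
Round 3: Briarlake=17 Cedarfen=29 Greywater=17 → close Cedarfen (overflow 23)
  29÷2 = 14 each, +1 to first 1
Round 4: Briarlake=32 Greywater=31 → close Greywater (overflow 23)
  31÷1 = 31 each, +1 to first 0

Closure order: Fernhollow, Ashgrove, Cedarfen, Greywater
Last habitat: Briarlake with 63 animals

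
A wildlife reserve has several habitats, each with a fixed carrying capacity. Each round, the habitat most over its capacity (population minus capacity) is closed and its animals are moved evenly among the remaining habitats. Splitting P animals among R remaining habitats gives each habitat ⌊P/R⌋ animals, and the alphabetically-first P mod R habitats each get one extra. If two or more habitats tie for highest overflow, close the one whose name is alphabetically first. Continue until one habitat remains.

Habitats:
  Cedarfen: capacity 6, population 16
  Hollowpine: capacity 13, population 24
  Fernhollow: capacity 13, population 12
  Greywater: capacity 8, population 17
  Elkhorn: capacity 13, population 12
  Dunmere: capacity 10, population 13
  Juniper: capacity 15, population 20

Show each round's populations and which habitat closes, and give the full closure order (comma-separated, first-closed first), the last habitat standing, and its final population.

Closure order: Hollowpine, Cedarfen, Greywater, Juniper, Dunmere, Elkhorn
Last habitat: Fernhollow with 114 animals

Round 1: Cedarfen=16 Dunmere=13 Elkhorn=12 Fernhollow=12 Greywater=17 Hollowpine=24 Juniper=20 → close Hollowpine (overflow 11)
  24÷6 = 4 each, +1 to first 0
Round 2: Cedarfen=20 Dunmere=17 Elkhorn=16 Fernhollow=16 Greywater=21 Juniper=24 → close Cedarfen (overflow 14)
  20÷5 = 4 each, +1 to first 0
Round 3: Dunmere=21 Elkhorn=20 Fernhollow=20 Greywater=25 Juniper=28 → close Greywater (overflow 17)
  25÷4 = 6 each, +1 to first 1
Round 4: Dunmere=28 Elkhorn=26 Fernhollow=26 Juniper=34 → close Juniper (overflow 19)
  34÷3 = 11 each, +1 to first 1
Round 5: Dunmere=40 Elkhorn=37 Fernhollow=37 → close Dunmere (overflow 30)
  40÷2 = 20 each, +1 to first 0
Round 6: Elkhorn=57 Fernhollow=57 → close Elkhorn (overflow 44)
  57÷1 = 57 each, +1 to first 0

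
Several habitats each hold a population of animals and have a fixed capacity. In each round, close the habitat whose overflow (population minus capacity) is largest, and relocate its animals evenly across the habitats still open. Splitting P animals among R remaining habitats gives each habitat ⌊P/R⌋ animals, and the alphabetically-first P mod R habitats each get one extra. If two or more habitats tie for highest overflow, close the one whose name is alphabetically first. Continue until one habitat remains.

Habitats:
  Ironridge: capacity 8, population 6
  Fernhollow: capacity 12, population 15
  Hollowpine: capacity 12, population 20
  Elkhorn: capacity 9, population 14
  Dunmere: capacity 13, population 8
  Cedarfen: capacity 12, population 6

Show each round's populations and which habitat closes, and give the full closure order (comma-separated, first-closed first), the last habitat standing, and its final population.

Round 1: Cedarfen=6 Dunmere=8 Elkhorn=14 Fernhollow=15 Hollowpine=20 Ironridge=6 → close Hollowpine (overflow 8)
  20÷5 = 4 each, +1 to first 0
Round 2: Cedarfen=10 Dunmere=12 Elkhorn=18 Fernhollow=19 Ironridge=10 → close Elkhorn (overflow 9)
  18÷4 = 4 each, +1 to first 2
Round 3: Cedarfen=15 Dunmere=17 Fernhollow=23 Ironridge=14 → close Fernhollow (overflow 11)
  23÷3 = 7 each, +1 to first 2
Round 4: Cedarfen=23 Dunmere=25 Ironridge=21 → close Ironridge (overflow 13)
  21÷2 = 10 each, +1 to first 1
Round 5: Cedarfen=34 Dunmere=35 → close Cedarfen (overflow 22)
  34÷1 = 34 each, +1 to first 0

Closure order: Hollowpine, Elkhorn, Fernhollow, Ironridge, Cedarfen
Last habitat: Dunmere with 69 animals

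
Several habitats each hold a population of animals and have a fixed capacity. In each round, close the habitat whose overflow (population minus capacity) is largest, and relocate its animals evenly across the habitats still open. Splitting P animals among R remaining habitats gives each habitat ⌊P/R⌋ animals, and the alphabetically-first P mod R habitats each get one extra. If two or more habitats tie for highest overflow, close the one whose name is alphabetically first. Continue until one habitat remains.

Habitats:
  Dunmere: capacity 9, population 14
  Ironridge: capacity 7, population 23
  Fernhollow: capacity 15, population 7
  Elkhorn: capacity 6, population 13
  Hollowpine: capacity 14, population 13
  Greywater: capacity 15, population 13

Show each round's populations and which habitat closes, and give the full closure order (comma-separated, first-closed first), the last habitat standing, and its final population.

Round 1: Dunmere=14 Elkhorn=13 Fernhollow=7 Greywater=13 Hollowpine=13 Ironridge=23 → close Ironridge (overflow 16)
  23÷5 = 4 each, +1 to first 3
Round 2: Dunmere=19 Elkhorn=18 Fernhollow=12 Greywater=17 Hollowpine=17 → close Elkhorn (overflow 12)
  18÷4 = 4 each, +1 to first 2
Round 3: Dunmere=24 Fernhollow=17 Greywater=21 Hollowpine=21 → close Dunmere (overflow 15)
  24÷3 = 8 each, +1 to first 0
Round 4: Fernhollow=25 Greywater=29 Hollowpine=29 → close Hollowpine (overflow 15)
  29÷2 = 14 each, +1 to first 1
Round 5: Fernhollow=40 Greywater=43 → close Greywater (overflow 28)
  43÷1 = 43 each, +1 to first 0

Closure order: Ironridge, Elkhorn, Dunmere, Hollowpine, Greywater
Last habitat: Fernhollow with 83 animals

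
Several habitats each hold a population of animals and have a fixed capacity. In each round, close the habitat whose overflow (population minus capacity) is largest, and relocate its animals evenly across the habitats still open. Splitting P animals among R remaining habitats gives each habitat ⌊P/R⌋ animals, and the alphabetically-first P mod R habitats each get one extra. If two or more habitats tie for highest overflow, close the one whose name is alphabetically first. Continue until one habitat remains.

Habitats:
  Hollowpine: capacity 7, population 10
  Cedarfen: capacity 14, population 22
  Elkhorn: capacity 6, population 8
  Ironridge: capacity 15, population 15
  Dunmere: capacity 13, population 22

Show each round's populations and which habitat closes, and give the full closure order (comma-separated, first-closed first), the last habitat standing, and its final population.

Closure order: Dunmere, Cedarfen, Elkhorn, Hollowpine
Last habitat: Ironridge with 77 animals

Round 1: Cedarfen=22 Dunmere=22 Elkhorn=8 Hollowpine=10 Ironridge=15 → close Dunmere (overflow 9)
  22÷4 = 5 each, +1 to first 2
Round 2: Cedarfen=28 Elkhorn=14 Hollowpine=15 Ironridge=20 → close Cedarfen (overflow 14)
  28÷3 = 9 each, +1 to first 1
Round 3: Elkhorn=24 Hollowpine=24 Ironridge=29 → close Elkhorn (overflow 18)
  24÷2 = 12 each, +1 to first 0
Round 4: Hollowpine=36 Ironridge=41 → close Hollowpine (overflow 29)
  36÷1 = 36 each, +1 to first 0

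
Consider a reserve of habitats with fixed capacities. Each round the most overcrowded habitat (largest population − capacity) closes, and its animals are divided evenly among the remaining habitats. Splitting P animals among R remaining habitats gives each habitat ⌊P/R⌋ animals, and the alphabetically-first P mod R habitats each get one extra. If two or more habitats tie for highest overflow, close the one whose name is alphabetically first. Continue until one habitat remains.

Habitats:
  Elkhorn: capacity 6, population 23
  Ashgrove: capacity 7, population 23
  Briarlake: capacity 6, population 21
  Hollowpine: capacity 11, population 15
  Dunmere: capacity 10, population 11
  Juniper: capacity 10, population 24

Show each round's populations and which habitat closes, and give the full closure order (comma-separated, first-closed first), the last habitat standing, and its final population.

Closure order: Elkhorn, Ashgrove, Briarlake, Juniper, Hollowpine
Last habitat: Dunmere with 117 animals

Round 1: Ashgrove=23 Briarlake=21 Dunmere=11 Elkhorn=23 Hollowpine=15 Juniper=24 → close Elkhorn (overflow 17)
  23÷5 = 4 each, +1 to first 3
Round 2: Ashgrove=28 Briarlake=26 Dunmere=16 Hollowpine=19 Juniper=28 → close Ashgrove (overflow 21)
  28÷4 = 7 each, +1 to first 0
Round 3: Briarlake=33 Dunmere=23 Hollowpine=26 Juniper=35 → close Briarlake (overflow 27)
  33÷3 = 11 each, +1 to first 0
Round 4: Dunmere=34 Hollowpine=37 Juniper=46 → close Juniper (overflow 36)
  46÷2 = 23 each, +1 to first 0
Round 5: Dunmere=57 Hollowpine=60 → close Hollowpine (overflow 49)
  60÷1 = 60 each, +1 to first 0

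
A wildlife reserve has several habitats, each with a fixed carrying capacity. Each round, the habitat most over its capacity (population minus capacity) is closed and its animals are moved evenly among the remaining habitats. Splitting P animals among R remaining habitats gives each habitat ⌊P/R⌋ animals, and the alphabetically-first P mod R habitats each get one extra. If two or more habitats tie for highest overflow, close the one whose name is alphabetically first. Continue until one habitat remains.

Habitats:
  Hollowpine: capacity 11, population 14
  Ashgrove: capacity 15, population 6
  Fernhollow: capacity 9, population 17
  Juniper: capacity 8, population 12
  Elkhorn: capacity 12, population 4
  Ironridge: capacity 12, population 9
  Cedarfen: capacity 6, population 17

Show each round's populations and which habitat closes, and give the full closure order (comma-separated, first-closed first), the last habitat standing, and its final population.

Closure order: Cedarfen, Fernhollow, Hollowpine, Juniper, Ironridge, Ashgrove
Last habitat: Elkhorn with 79 animals

Round 1: Ashgrove=6 Cedarfen=17 Elkhorn=4 Fernhollow=17 Hollowpine=14 Ironridge=9 Juniper=12 → close Cedarfen (overflow 11)
  17÷6 = 2 each, +1 to first 5
Round 2: Ashgrove=9 Elkhorn=7 Fernhollow=20 Hollowpine=17 Ironridge=12 Juniper=14 → close Fernhollow (overflow 11)
  20÷5 = 4 each, +1 to first 0
Round 3: Ashgrove=13 Elkhorn=11 Hollowpine=21 Ironridge=16 Juniper=18 → close Hollowpine (overflow 10)
  21÷4 = 5 each, +1 to first 1
Round 4: Ashgrove=19 Elkhorn=16 Ironridge=21 Juniper=23 → close Juniper (overflow 15)
  23÷3 = 7 each, +1 to first 2
Round 5: Ashgrove=27 Elkhorn=24 Ironridge=28 → close Ironridge (overflow 16)
  28÷2 = 14 each, +1 to first 0
Round 6: Ashgrove=41 Elkhorn=38 → close Ashgrove (overflow 26)
  41÷1 = 41 each, +1 to first 0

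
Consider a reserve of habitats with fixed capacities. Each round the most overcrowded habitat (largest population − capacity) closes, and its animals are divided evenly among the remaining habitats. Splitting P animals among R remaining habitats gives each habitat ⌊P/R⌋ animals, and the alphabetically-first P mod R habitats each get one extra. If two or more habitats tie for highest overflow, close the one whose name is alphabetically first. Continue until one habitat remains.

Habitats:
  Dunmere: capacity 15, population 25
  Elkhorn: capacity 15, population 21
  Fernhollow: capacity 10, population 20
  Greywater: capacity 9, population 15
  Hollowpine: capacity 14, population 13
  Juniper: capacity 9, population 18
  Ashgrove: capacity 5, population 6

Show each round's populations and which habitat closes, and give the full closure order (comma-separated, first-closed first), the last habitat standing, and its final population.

Closure order: Dunmere, Fernhollow, Juniper, Elkhorn, Greywater, Ashgrove
Last habitat: Hollowpine with 118 animals

Round 1: Ashgrove=6 Dunmere=25 Elkhorn=21 Fernhollow=20 Greywater=15 Hollowpine=13 Juniper=18 → close Dunmere (overflow 10)
  25÷6 = 4 each, +1 to first 1
Round 2: Ashgrove=11 Elkhorn=25 Fernhollow=24 Greywater=19 Hollowpine=17 Juniper=22 → close Fernhollow (overflow 14)
  24÷5 = 4 each, +1 to first 4
Round 3: Ashgrove=16 Elkhorn=30 Greywater=24 Hollowpine=22 Juniper=26 → close Juniper (overflow 17)
  26÷4 = 6 each, +1 to first 2
Round 4: Ashgrove=23 Elkhorn=37 Greywater=30 Hollowpine=28 → close Elkhorn (overflow 22)
  37÷3 = 12 each, +1 to first 1
Round 5: Ashgrove=36 Greywater=42 Hollowpine=40 → close Greywater (overflow 33)
  42÷2 = 21 each, +1 to first 0
Round 6: Ashgrove=57 Hollowpine=61 → close Ashgrove (overflow 52)
  57÷1 = 57 each, +1 to first 0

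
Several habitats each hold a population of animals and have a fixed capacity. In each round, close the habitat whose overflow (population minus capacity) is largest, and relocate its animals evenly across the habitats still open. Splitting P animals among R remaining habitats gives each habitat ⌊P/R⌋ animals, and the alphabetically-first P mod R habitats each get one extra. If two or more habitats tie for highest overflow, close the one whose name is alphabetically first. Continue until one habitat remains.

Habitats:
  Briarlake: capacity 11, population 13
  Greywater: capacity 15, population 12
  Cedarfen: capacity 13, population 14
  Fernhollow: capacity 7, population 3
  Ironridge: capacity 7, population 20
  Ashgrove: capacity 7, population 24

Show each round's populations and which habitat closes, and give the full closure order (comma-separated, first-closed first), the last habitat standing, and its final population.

Round 1: Ashgrove=24 Briarlake=13 Cedarfen=14 Fernhollow=3 Greywater=12 Ironridge=20 → close Ashgrove (overflow 17)
  24÷5 = 4 each, +1 to first 4
Round 2: Briarlake=18 Cedarfen=19 Fernhollow=8 Greywater=17 Ironridge=24 → close Ironridge (overflow 17)
  24÷4 = 6 each, +1 to first 0
Round 3: Briarlake=24 Cedarfen=25 Fernhollow=14 Greywater=23 → close Briarlake (overflow 13)
  24÷3 = 8 each, +1 to first 0
Round 4: Cedarfen=33 Fernhollow=22 Greywater=31 → close Cedarfen (overflow 20)
  33÷2 = 16 each, +1 to first 1
Round 5: Fernhollow=39 Greywater=47 → close Fernhollow (overflow 32)
  39÷1 = 39 each, +1 to first 0

Closure order: Ashgrove, Ironridge, Briarlake, Cedarfen, Fernhollow
Last habitat: Greywater with 86 animals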